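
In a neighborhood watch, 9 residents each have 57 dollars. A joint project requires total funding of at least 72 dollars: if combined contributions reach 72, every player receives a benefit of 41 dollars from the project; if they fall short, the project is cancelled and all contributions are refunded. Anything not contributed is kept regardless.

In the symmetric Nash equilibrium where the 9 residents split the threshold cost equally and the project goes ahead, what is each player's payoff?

90 dollars

Equal share of the threshold: 72/9 = 8.
At this profile no one gains by cutting their contribution: any cut drops the total below 72, the project is cancelled, contributions are refunded, and the deviator ends with 57, which is less than 57 − 8 + 41 = 90. Contributing more than 8 just wastes the excess. So contributing exactly 8 is a best response.
Each player's payoff: 57 − 8 + 41 = 90.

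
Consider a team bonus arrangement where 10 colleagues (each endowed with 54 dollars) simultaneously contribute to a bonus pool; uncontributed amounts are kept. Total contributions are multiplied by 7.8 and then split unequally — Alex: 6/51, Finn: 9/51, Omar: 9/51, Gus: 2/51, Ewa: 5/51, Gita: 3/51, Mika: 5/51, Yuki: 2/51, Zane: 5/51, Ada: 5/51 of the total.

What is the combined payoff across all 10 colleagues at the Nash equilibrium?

1274.40 dollars

Player j's private return per contributed unit is 7.8 × (j's share). Contributing is weakly dominant for j when that share is at least 1/7.8 = 0.1282, and contributing 0 is dominant otherwise.
Finn and Omar are above the threshold, contributing 54 each; the remaining 8 contribute 0. Total contributed: 108.
The bonus pool pays out 7.8 × 108 = 842.40 in total (split across the unequal shares, but the aggregate is all that matters for the group sum).
The 8 free-riders keep 54 each, adding 432. Group total = 432 + 842.40 = 1274.40.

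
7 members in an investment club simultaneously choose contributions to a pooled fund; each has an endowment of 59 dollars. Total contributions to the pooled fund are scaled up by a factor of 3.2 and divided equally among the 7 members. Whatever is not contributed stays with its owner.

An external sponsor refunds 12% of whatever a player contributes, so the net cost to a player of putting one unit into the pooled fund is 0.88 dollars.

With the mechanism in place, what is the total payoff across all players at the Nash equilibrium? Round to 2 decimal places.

413.00 dollars

The effective private return is (3.2/7) / 0.88 = 0.5195, which is still under 1, so the mechanism doesn't change anyone's dominant strategy: zero contribution.
At the Nash equilibrium no one contributes; group total payoff = 7 × 59 = 413.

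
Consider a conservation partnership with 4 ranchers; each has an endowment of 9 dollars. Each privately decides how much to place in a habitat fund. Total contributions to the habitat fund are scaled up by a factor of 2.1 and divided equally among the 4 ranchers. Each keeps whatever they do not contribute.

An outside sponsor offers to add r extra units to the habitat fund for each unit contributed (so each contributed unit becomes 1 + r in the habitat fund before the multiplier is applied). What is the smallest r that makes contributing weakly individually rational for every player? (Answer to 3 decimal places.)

0.905

With matching at rate r, one contributed unit becomes (1 + r) in the habitat fund and returns 2.1 × (1 + r) / 4 to the contributor.
Setting this equal to 1: 1 + r = 4/2.1 = 1.9048.
So the minimum matching rate is r = 1.9048 − 1 = 0.905.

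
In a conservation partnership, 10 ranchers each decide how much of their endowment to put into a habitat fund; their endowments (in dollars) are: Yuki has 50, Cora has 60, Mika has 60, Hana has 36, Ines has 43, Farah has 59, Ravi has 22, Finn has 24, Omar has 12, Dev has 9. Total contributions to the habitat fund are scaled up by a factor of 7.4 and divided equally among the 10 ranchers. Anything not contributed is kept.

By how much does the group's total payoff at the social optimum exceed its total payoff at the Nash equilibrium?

2400.00 dollars

The private return per contributed unit is 7.4/10 = 0.7400 < 1 for every player regardless of endowment, so the Nash equilibrium is zero contribution and the group total is Σ E_j = 50 + 60 + 60 + 36 + 43 + 59 + 22 + 24 + 12 + 9 = 375.
Each contributed unit returns 7.400 to the group, so the social optimum is full contribution by everyone: group total = 7.400 × 375 = 2775.00.
Efficiency loss = (7.400 − 1) × 375 = 2400.00.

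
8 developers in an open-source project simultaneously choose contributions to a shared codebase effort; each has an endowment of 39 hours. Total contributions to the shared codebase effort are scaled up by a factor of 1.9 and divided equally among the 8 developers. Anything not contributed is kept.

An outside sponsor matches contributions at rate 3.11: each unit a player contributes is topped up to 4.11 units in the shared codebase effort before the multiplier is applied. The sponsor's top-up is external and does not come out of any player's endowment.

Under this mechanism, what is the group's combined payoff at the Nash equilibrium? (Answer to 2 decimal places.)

312.00 hours

Even with the mechanism, each unit contributed returns only 1.9 × 4.11 / 8 = 0.9761 per unit of net cost, so contributing nothing is still dominant.
Everyone keeps their endowment and the group total is 8 × 39 = 312.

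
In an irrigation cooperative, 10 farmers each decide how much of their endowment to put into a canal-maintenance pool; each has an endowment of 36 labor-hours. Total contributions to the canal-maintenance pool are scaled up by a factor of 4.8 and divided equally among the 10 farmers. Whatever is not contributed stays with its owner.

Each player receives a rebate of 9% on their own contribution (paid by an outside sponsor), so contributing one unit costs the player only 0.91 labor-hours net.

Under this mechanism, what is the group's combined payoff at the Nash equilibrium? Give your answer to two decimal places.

Even with the mechanism, each unit contributed returns only (4.8/10) / 0.91 = 0.5275 per unit of net cost, so contributing nothing is still dominant.
At the Nash equilibrium no one contributes; group total payoff = 10 × 36 = 360.

360.00 labor-hours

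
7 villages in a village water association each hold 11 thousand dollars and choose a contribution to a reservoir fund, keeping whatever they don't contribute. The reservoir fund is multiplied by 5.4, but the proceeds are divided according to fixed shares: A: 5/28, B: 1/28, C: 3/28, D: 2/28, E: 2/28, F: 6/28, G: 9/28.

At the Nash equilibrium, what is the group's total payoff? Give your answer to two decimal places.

Player j's private return per contributed unit is 5.4 × (j's share). Contributing is weakly dominant for j when that share is at least 1/5.4 = 0.1852, and contributing 0 is dominant otherwise.
F and G clear that bar, contributing 11 each; the remaining 5 contribute 0. Total contributed: 22.
The reservoir fund pays out 5.4 × 22 = 118.80 in total (split across the unequal shares, but the aggregate is all that matters for the group sum).
The 5 free-riders keep 11 each, adding 55. Group total = 55 + 118.80 = 173.80.

173.80 thousand dollars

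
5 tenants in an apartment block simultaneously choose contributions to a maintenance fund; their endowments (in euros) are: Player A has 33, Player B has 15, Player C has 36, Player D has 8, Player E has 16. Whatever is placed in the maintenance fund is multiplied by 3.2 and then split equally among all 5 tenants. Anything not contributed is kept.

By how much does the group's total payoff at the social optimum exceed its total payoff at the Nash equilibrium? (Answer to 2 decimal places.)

237.60 euros

The private return per contributed unit is 3.2/5 = 0.6400 < 1 for every player regardless of endowment, so the Nash equilibrium is zero contribution and the group total is Σ E_j = 33 + 15 + 36 + 8 + 16 = 108.
Each contributed unit returns 3.200 to the group, so the social optimum is full contribution by everyone: group total = 3.200 × 108 = 345.60.
Efficiency loss = (3.200 − 1) × 108 = 237.60.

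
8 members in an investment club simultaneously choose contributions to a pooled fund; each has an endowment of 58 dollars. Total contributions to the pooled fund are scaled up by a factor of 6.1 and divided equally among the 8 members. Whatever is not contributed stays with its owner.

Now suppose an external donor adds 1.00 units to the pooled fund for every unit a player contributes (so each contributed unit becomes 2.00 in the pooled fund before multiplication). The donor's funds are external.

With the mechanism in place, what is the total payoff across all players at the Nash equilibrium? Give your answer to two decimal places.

5660.80 dollars

Under the mechanism each unit contributed yields 6.1 × 2.00 / 8 = 1.5250 back to its contributor per unit of net cost, which exceeds 1, making full contribution the dominant choice for everyone.
At the Nash equilibrium everyone contributes 58. Group total payoff = 6.1 × 2.00 × 464 = 5660.80.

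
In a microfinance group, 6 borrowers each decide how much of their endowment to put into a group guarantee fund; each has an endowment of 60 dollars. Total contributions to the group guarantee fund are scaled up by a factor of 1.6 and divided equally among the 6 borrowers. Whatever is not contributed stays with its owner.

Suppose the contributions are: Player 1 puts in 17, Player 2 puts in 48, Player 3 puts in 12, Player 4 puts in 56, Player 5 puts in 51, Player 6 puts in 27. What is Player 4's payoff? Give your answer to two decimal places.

Total contributed: 17 + 48 + 12 + 56 + 51 + 27 = 211.
Each receives 1.6 × 211 / 6 = 56.27 from the group guarantee fund.
Player 4 keeps 60 − 56 = 4, so Player 4's payoff is 4 + 56.27 = 60.27.

60.27 dollars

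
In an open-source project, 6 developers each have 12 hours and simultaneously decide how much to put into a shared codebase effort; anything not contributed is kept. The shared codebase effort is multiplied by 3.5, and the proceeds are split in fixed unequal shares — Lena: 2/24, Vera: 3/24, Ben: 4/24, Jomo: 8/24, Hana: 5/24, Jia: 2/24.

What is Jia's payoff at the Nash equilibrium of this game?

For player j, contributing a unit is worthwhile iff 3.5 × (j's share) ≥ 1, i.e. iff j's share is at least 0.2857.
The only share above 0.2857 is Jomo's 8/24, contributing 12; the remaining 5 contribute 0. Total contributed: 12.
Jia keeps 12 and receives 3.5 × 12 × 2/24 = 3.50 from the shared codebase effort, for a payoff of 15.50.

15.50 hours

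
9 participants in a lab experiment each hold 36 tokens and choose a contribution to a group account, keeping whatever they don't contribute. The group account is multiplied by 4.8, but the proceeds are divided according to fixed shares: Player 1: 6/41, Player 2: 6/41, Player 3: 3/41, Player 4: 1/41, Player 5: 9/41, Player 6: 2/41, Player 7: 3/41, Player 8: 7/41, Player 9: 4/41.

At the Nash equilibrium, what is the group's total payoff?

460.80 tokens

A player with share s gets back 4.8·s per unit contributed, so full contribution is dominant for anyone with s > 1/4.8 = 0.2083 and zero contribution is dominant for anyone below.
The only share above 0.2083 is Player 5's 9/41, contributing 36; the remaining 8 contribute 0. Total contributed: 36.
The group account pays out 4.8 × 36 = 172.80 in total (split across the unequal shares, but the aggregate is all that matters for the group sum).
The 8 free-riders keep 36 each, adding 288. Group total = 288 + 172.80 = 460.80.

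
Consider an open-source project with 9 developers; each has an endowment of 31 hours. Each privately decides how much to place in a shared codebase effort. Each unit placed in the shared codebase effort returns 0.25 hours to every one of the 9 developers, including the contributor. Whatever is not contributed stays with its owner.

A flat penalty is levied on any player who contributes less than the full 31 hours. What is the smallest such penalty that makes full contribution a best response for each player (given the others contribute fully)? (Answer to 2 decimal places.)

23.25 hours

Given the others contribute fully, the best deviation is to contribute 0 (any partial contribution still incurs the fine and gives up units whose private return 0.25 is below 1).
Deviating from 31 to 0 saves 31 hours but forfeits the deviator's share of the drop in the shared codebase effort: 0.25 × 31 = 7.75.
So the deviation gain is 31 − 7.75 = 23.25, and the fine must be at least 23.25 hours to wipe it out.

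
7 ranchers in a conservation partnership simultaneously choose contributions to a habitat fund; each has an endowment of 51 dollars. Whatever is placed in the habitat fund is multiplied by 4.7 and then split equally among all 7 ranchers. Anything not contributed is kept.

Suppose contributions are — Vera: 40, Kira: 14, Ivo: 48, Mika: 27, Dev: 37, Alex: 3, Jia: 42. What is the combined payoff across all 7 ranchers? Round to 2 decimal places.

1137.70 dollars

Total contributed: 40 + 14 + 48 + 27 + 37 + 3 + 42 = 211; total kept: 7 × 51 − 211 = 146.
The habitat fund pays out 4.7 × 211 = 991.70 in aggregate.
Group total = 146 + 991.70 = 1137.70.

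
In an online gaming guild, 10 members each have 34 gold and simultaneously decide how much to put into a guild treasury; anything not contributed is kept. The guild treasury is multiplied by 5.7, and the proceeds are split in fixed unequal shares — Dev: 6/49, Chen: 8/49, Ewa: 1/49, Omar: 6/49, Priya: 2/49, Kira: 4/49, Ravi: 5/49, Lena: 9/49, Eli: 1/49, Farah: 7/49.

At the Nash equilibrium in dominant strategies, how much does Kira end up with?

49.82 gold

Each unit j contributes comes back to j as 5.7 × (j's share), so j prefers to contribute only if that share exceeds 1/5.7 = 0.1754; otherwise keeping the unit dominates.
Only Lena (9/49) clears that bar, contributing 34; the remaining 9 contribute 0. Total contributed: 34.
Kira keeps 34 and receives 5.7 × 34 × 4/49 = 15.82 from the guild treasury, for a payoff of 49.82.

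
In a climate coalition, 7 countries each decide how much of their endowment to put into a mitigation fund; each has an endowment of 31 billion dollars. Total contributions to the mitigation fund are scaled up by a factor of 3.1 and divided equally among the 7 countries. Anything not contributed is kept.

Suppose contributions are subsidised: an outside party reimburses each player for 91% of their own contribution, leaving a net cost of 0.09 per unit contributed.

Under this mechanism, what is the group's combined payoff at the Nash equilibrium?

With the mechanism, a contributed unit returns (3.1/7) / 0.09 = 4.9206 per unit of net cost to the contributor — now above 1 — so contributing fully is weakly dominant for every player.
At the Nash equilibrium everyone contributes 31. Group total payoff = 7 × (31 × 0.91 + 3.1 × 31) = 870.17.

870.17 billion dollars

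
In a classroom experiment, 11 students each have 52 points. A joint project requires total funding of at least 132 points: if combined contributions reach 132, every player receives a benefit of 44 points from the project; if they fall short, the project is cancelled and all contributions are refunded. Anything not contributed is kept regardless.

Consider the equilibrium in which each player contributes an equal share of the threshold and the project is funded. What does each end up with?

84 points

Equal share of the threshold: 132/11 = 12.
At this profile no one gains by cutting their contribution: any cut drops the total below 132, the project is cancelled, contributions are refunded, and the deviator ends with 52, which is less than 52 − 12 + 44 = 84. Contributing more than 12 just wastes the excess. So contributing exactly 12 is a best response.
Each player's payoff: 52 − 12 + 44 = 84.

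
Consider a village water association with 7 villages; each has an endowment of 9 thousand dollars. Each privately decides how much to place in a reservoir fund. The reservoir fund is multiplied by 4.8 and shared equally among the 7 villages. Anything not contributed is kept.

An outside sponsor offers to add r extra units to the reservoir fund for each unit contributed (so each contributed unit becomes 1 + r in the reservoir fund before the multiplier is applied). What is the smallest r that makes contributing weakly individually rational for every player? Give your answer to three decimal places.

With matching at rate r, one contributed unit becomes (1 + r) in the reservoir fund and returns 4.8 × (1 + r) / 7 to the contributor.
Setting this equal to 1: 1 + r = 7/4.8 = 1.4583.
So the minimum matching rate is r = 1.4583 − 1 = 0.458.

0.458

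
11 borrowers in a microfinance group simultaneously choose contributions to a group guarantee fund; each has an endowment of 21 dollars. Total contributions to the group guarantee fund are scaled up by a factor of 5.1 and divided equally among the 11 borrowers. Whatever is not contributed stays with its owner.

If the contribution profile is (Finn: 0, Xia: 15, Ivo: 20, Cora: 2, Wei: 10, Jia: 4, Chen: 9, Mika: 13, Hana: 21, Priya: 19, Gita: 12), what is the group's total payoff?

743.50 dollars

Total contributed: 0 + 15 + 20 + 2 + 10 + 4 + 9 + 13 + 21 + 19 + 12 = 125; total kept: 11 × 21 − 125 = 106.
The group guarantee fund pays out 5.1 × 125 = 637.50 in aggregate.
Group total = 106 + 637.50 = 743.50.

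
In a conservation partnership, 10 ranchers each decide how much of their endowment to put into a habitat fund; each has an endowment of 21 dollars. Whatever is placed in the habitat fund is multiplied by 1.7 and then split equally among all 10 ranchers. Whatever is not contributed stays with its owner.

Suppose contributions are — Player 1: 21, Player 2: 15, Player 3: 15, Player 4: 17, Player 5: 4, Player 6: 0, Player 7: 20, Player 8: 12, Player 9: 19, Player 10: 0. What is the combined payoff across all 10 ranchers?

Total contributed: 21 + 15 + 15 + 17 + 4 + 0 + 20 + 12 + 19 + 0 = 123; total kept: 10 × 21 − 123 = 87.
The habitat fund pays out 1.7 × 123 = 209.10 in aggregate.
Group total = 87 + 209.10 = 296.10.

296.10 dollars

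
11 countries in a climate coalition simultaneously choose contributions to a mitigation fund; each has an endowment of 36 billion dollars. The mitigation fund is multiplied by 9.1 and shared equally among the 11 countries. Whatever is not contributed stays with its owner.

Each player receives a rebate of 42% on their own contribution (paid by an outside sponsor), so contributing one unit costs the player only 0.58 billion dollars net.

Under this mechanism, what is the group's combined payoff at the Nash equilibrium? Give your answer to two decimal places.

3769.92 billion dollars

The effective private return per unit is now (9.1/11) / 0.58 = 1.4263 > 1, so every player's dominant strategy flips to full contribution.
So the Nash equilibrium is full contribution by all 11; the group earns 11 × (36 × 0.42 + 9.1 × 36) = 3769.92.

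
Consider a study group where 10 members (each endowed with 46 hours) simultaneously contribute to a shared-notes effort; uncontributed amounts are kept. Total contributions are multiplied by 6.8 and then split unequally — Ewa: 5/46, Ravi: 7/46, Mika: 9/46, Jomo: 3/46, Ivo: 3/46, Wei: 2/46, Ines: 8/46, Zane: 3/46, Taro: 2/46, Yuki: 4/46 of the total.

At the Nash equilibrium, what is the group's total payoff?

1260.40 hours

Player j's private return per contributed unit is 6.8 × (j's share). Contributing is weakly dominant for j when that share is at least 1/6.8 = 0.1471, and contributing 0 is dominant otherwise.
Ravi, Mika and Ines clear that bar, contributing 46 each; the remaining 7 contribute 0. Total contributed: 138.
The shared-notes effort pays out 6.8 × 138 = 938.40 in total (split across the unequal shares, but the aggregate is all that matters for the group sum).
The 7 free-riders keep 46 each, adding 322. Group total = 322 + 938.40 = 1260.40.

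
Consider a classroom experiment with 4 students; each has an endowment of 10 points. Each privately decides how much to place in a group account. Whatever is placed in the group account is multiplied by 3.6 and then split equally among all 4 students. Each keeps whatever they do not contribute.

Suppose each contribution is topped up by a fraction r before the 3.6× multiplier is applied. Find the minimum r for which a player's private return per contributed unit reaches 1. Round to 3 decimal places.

With matching at rate r, one contributed unit becomes (1 + r) in the group account and returns 3.6 × (1 + r) / 4 to the contributor.
Setting this equal to 1: 1 + r = 4/3.6 = 1.1111.
So the minimum matching rate is r = 1.1111 − 1 = 0.111.

0.111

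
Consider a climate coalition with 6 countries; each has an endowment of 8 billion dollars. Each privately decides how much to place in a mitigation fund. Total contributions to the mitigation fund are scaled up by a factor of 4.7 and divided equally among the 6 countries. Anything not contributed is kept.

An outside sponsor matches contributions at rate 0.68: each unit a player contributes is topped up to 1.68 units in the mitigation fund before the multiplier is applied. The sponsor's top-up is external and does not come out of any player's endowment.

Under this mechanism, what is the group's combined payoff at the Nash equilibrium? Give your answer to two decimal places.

379.01 billion dollars

Under the mechanism each unit contributed yields 4.7 × 1.68 / 6 = 1.3160 back to its contributor per unit of net cost, which exceeds 1, making full contribution the dominant choice for everyone.
So the Nash equilibrium is full contribution by all 6; the group earns 4.7 × 1.68 × 48 = 379.01.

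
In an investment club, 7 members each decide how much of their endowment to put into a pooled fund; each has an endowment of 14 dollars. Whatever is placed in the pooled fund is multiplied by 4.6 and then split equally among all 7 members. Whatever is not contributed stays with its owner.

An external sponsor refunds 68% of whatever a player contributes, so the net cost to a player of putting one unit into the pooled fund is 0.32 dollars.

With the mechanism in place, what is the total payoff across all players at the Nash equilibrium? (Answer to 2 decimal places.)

With the mechanism, a contributed unit returns (4.6/7) / 0.32 = 2.0536 per unit of net cost to the contributor — now above 1 — so contributing fully is weakly dominant for every player.
At the Nash equilibrium everyone contributes 14. Group total payoff = 7 × (14 × 0.68 + 4.6 × 14) = 517.44.

517.44 dollars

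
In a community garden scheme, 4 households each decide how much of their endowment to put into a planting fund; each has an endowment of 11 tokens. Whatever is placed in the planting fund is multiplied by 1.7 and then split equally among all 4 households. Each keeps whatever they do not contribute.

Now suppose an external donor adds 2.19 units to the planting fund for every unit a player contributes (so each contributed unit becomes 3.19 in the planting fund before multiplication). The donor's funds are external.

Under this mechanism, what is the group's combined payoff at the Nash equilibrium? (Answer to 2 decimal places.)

238.61 tokens

With the mechanism, a contributed unit returns 1.7 × 3.19 / 4 = 1.3558 per unit of net cost to the contributor — now above 1 — so contributing fully is weakly dominant for every player.
So the Nash equilibrium is full contribution by all 4; the group earns 1.7 × 3.19 × 44 = 238.61.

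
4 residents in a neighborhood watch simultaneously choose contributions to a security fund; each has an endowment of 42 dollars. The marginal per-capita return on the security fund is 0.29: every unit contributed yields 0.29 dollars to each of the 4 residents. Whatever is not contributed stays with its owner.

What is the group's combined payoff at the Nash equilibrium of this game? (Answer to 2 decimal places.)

168.00 dollars

The private return per contributed unit is 0.29 < 1, so contributing 0 is dominant for every player. At the Nash equilibrium everyone keeps their 42, and the group total is 4 × 42 = 168.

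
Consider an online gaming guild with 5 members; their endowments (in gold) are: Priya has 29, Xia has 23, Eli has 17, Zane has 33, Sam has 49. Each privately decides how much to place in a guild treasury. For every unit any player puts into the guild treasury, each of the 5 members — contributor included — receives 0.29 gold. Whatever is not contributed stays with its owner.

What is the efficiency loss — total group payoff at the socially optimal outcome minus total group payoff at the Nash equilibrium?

67.95 gold

The private return per contributed unit is 0.29 < 1 for everyone, so the Nash equilibrium is zero contribution and the group total is Σ E_j = 29 + 23 + 17 + 33 + 49 = 151.
Each contributed unit returns 1.450 to the group, so the social optimum is full contribution by everyone: group total = 1.450 × 151 = 218.95.
Efficiency loss = (1.450 − 1) × 151 = 67.95.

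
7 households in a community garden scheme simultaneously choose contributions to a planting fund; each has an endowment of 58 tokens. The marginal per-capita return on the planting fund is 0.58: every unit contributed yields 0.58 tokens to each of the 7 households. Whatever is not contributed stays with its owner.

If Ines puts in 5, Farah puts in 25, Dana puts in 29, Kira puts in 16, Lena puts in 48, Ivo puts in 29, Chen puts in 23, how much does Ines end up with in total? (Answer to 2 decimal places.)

Total contributed: 5 + 25 + 29 + 16 + 48 + 29 + 23 = 175.
Each receives 0.58 × 175 = 101.50 from the planting fund.
Ines keeps 58 − 5 = 53, so Ines's payoff is 53 + 101.50 = 154.50.

154.50 tokens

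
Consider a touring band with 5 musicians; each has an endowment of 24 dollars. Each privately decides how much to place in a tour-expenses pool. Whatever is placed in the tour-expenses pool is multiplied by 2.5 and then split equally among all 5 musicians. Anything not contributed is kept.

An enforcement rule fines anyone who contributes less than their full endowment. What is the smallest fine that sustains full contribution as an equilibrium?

12.00 dollars

Given the others contribute fully, the best deviation is to contribute 0 (any partial contribution still incurs the fine and gives up units whose private return 0.5000 is below 1).
Deviating from 24 to 0 saves 24 dollars but forfeits the deviator's share of the drop in the tour-expenses pool: 2.5/5 × 24 = 12.00.
So the deviation gain is 24 − 12.00 = 12.00, and the fine must be at least 12.00 dollars to wipe it out.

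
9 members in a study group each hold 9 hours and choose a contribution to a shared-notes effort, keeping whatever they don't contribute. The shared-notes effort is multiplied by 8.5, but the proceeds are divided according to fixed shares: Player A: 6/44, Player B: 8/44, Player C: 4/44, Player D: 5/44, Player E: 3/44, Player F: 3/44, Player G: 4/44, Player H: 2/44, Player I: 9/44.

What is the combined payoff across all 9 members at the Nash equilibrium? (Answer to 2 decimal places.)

For player j, contributing a unit is worthwhile iff 8.5 × (j's share) ≥ 1, i.e. iff j's share is at least 0.1176.
Player A, Player B and Player I clear that bar, contributing 9 each; the remaining 6 contribute 0. Total contributed: 27.
The shared-notes effort pays out 8.5 × 27 = 229.50 in total (split across the unequal shares, but the aggregate is all that matters for the group sum).
The 6 free-riders keep 9 each, adding 54. Group total = 54 + 229.50 = 283.50.

283.50 hours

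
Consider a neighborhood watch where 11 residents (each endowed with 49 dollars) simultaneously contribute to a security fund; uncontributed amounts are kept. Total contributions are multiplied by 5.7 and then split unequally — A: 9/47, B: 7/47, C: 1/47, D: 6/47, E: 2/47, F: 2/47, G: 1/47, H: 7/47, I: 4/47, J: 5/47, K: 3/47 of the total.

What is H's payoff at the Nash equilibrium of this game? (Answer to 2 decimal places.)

90.60 dollars

A player with share s gets back 5.7·s per unit contributed, so full contribution is dominant for anyone with s > 1/5.7 = 0.1754 and zero contribution is dominant for anyone below.
A alone (share 9/47) is above the threshold, contributing 49; the remaining 10 contribute 0. Total contributed: 49.
H keeps 49 and receives 5.7 × 49 × 7/47 = 41.60 from the security fund, for a payoff of 90.60.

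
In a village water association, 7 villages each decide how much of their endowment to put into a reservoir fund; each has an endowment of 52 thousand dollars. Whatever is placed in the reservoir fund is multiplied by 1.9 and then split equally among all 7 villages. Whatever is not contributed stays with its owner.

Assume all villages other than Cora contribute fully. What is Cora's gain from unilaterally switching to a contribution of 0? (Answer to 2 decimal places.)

37.89 thousand dollars

Switching from a contribution of 52 to 0 lets Cora keep an extra 52 thousand dollars, but lowers the reservoir fund by 52, which costs Cora their own share of that drop: 1.9/7 × 52 = 14.11.
Net gain = 52 − 14.11 = 37.89. The private return per contributed unit (0.2714) is below 1, so free-riding is indeed the best response regardless of what the others do.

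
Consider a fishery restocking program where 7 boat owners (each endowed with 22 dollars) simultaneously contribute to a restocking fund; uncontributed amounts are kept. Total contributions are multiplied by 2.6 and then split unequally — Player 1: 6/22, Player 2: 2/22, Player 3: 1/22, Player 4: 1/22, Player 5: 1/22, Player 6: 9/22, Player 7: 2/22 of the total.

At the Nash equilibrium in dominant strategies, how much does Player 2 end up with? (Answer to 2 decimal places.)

27.20 dollars

For player j, contributing a unit is worthwhile iff 2.6 × (j's share) ≥ 1, i.e. iff j's share is at least 0.3846.
Only Player 6 (9/22) clears that bar, contributing 22; the remaining 6 contribute 0. Total contributed: 22.
Player 2 keeps 22 and receives 2.6 × 22 × 2/22 = 5.20 from the restocking fund, for a payoff of 27.20.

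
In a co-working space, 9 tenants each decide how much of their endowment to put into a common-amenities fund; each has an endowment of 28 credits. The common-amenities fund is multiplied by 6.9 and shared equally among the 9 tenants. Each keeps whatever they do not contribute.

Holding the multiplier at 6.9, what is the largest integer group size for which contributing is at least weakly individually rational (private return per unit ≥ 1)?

Private return per unit is 6.9/(group size), which is ≥ 1 whenever the group size is ≤ 6.9.
The largest such integer is 6.

6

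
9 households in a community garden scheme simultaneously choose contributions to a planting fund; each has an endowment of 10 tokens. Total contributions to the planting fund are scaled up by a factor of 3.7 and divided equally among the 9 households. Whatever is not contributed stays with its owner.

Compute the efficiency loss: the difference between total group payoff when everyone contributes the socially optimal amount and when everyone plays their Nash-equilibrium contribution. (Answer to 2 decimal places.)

243.00 tokens

Each contributed unit returns 3.7/9 = 0.4111 to its contributor — below 1 — so contributing 0 is dominant for every player. At the Nash equilibrium everyone keeps their 10, and the group total is 9 × 10 = 90.
Each contributed unit returns 3.700 to the group as a whole (0.4111 to each of 9 players), which exceeds 1, so the social optimum is full contribution: group total = 3.700 × 90 = 333.00.
Efficiency loss = 333.00 − 90 = 243.00.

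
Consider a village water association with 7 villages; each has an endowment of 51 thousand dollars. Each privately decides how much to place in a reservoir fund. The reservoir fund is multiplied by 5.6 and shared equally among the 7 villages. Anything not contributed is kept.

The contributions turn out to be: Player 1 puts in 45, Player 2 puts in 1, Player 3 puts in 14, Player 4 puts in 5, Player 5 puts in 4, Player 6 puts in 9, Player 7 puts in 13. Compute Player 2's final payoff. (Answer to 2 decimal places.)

Total contributed: 45 + 1 + 14 + 5 + 4 + 9 + 13 = 91.
Each receives 5.6 × 91 / 7 = 72.80 from the reservoir fund.
Player 2 keeps 51 − 1 = 50, so Player 2's payoff is 50 + 72.80 = 122.80.

122.80 thousand dollars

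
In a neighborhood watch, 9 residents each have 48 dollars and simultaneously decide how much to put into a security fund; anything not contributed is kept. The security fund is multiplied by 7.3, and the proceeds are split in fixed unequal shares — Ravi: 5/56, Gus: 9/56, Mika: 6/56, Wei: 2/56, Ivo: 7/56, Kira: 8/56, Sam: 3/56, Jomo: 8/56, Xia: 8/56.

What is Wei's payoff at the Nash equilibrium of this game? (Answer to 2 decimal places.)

Each unit j contributes comes back to j as 7.3 × (j's share), so j prefers to contribute only if that share exceeds 1/7.3 = 0.1370; otherwise keeping the unit dominates.
The shares above 0.1370 belong to Gus, Kira, Jomo and Xia, contributing 48 each; the remaining 5 contribute 0. Total contributed: 192.
Wei keeps 48 and receives 7.3 × 192 × 2/56 = 50.06 from the security fund, for a payoff of 98.06.

98.06 dollars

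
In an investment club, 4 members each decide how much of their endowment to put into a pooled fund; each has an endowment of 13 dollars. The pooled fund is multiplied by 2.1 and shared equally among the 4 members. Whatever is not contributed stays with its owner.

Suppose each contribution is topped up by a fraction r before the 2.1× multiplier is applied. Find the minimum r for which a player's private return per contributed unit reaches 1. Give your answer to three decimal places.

0.905

With matching at rate r, one contributed unit becomes (1 + r) in the pooled fund and returns 2.1 × (1 + r) / 4 to the contributor.
Setting this equal to 1: 1 + r = 4/2.1 = 1.9048.
So the minimum matching rate is r = 1.9048 − 1 = 0.905.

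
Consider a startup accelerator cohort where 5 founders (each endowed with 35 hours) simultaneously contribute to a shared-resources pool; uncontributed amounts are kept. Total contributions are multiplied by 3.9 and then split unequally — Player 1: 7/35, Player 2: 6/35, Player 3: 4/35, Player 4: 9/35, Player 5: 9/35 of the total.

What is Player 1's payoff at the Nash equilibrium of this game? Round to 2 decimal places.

For player j, contributing a unit is worthwhile iff 3.9 × (j's share) ≥ 1, i.e. iff j's share is at least 0.2564.
Player 4 and Player 5 are above the threshold, contributing 35 each; the remaining 3 contribute 0. Total contributed: 70.
Player 1 keeps 35 and receives 3.9 × 70 × 7/35 = 54.60 from the shared-resources pool, for a payoff of 89.60.

89.60 hours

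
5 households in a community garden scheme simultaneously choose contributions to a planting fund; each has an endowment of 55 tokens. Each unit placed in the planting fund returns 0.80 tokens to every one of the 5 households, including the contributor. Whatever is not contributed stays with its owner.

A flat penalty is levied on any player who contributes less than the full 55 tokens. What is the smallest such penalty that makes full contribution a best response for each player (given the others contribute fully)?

Given the others contribute fully, the best deviation is to contribute 0 (any partial contribution still incurs the fine and gives up units whose private return 0.80 is below 1).
Deviating from 55 to 0 saves 55 tokens but forfeits the deviator's share of the drop in the planting fund: 0.80 × 55 = 44.00.
So the deviation gain is 55 − 44.00 = 11.00, and the fine must be at least 11.00 tokens to wipe it out.

11.00 tokens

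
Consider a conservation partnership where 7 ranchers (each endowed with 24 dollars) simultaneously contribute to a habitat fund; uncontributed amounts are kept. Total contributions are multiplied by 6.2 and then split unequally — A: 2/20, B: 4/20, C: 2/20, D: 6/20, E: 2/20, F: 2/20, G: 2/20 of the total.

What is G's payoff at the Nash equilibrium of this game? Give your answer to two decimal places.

53.76 dollars

For player j, contributing a unit is worthwhile iff 6.2 × (j's share) ≥ 1, i.e. iff j's share is at least 0.1613.
The shares above 0.1613 belong to B and D, contributing 24 each; the remaining 5 contribute 0. Total contributed: 48.
G keeps 24 and receives 6.2 × 48 × 2/20 = 29.76 from the habitat fund, for a payoff of 53.76.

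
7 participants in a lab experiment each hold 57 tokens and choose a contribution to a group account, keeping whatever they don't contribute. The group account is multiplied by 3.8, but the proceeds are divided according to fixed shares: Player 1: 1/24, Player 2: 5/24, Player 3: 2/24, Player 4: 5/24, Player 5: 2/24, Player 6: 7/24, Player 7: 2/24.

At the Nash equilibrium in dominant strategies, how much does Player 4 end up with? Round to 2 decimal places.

Each unit j contributes comes back to j as 3.8 × (j's share), so j prefers to contribute only if that share exceeds 1/3.8 = 0.2632; otherwise keeping the unit dominates.
Only Player 6 (7/24) clears that bar, contributing 57; the remaining 6 contribute 0. Total contributed: 57.
Player 4 keeps 57 and receives 3.8 × 57 × 5/24 = 45.13 from the group account, for a payoff of 102.13.

102.13 tokens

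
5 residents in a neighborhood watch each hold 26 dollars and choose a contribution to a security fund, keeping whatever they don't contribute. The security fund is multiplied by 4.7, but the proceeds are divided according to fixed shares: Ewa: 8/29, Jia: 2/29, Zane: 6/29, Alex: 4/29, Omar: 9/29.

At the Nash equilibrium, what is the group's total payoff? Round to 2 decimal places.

A player with share s gets back 4.7·s per unit contributed, so full contribution is dominant for anyone with s > 1/4.7 = 0.2128 and zero contribution is dominant for anyone below.
The shares above 0.2128 belong to Ewa and Omar, contributing 26 each; the remaining 3 contribute 0. Total contributed: 52.
The security fund pays out 4.7 × 52 = 244.40 in total (split across the unequal shares, but the aggregate is all that matters for the group sum).
The 3 free-riders keep 26 each, adding 78. Group total = 78 + 244.40 = 322.40.

322.40 dollars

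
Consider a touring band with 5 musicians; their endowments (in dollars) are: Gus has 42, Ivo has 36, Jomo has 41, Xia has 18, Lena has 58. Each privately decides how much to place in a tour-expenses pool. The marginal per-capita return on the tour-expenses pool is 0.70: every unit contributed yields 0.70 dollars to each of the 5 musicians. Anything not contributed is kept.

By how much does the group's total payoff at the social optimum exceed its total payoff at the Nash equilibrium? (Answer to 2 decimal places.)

487.50 dollars

The private return per contributed unit is 0.70 < 1 for everyone, so the Nash equilibrium is zero contribution and the group total is Σ E_j = 42 + 36 + 41 + 18 + 58 = 195.
Each contributed unit returns 3.500 to the group, so the social optimum is full contribution by everyone: group total = 3.500 × 195 = 682.50.
Efficiency loss = (3.500 − 1) × 195 = 487.50.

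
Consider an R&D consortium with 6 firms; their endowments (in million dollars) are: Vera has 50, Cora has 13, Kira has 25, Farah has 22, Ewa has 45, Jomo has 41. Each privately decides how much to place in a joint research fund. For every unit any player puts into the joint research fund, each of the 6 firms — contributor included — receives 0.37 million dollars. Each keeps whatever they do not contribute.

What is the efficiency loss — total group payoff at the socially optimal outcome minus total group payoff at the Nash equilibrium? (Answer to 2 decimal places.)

239.12 million dollars

The private return per contributed unit is 0.37 < 1 for everyone, so the Nash equilibrium is zero contribution and the group total is Σ E_j = 50 + 13 + 25 + 22 + 45 + 41 = 196.
Each contributed unit returns 2.220 to the group, so the social optimum is full contribution by everyone: group total = 2.220 × 196 = 435.12.
Efficiency loss = (2.220 − 1) × 196 = 239.12.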